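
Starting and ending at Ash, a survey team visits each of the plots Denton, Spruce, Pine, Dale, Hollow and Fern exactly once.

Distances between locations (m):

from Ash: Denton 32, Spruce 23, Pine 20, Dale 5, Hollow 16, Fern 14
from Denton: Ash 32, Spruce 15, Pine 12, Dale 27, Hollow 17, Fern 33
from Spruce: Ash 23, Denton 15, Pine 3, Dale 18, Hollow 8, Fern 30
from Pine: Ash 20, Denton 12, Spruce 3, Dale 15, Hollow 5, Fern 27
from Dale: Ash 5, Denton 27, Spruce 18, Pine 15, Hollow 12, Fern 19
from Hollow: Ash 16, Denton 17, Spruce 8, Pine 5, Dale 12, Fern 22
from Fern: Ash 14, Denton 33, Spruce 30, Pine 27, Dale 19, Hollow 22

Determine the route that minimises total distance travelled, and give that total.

Shortest round trip = 87 m.

Ash-Denton-Spruce-Pine-Dale-Hollow-Fern-Ash: 32+15+3+15+12+22+14 = 113
Ash-Denton-Spruce-Pine-Dale-Fern-Hollow-Ash: 32+15+3+15+19+22+16 = 122
Ash-Denton-Spruce-Pine-Hollow-Dale-Fern-Ash: 32+15+3+5+12+19+14 = 100
Ash-Denton-Spruce-Pine-Hollow-Fern-Dale-Ash: 32+15+3+5+22+19+5 = 101
Ash-Denton-Spruce-Pine-Fern-Dale-Hollow-Ash: 32+15+3+27+19+12+16 = 124
Ash-Denton-Spruce-Pine-Fern-Hollow-Dale-Ash: 32+15+3+27+22+12+5 = 116
Ash-Denton-Spruce-Dale-Pine-Hollow-Fern-Ash: 32+15+18+15+5+22+14 = 121
Ash-Denton-Spruce-Dale-Pine-Fern-Hollow-Ash: 32+15+18+15+27+22+16 = 145
… (352 more)
Ash-Dale-Hollow-Spruce-Pine-Denton-Fern-Ash: 5+12+8+3+12+33+14 = 87  ← best
The minimum is 87.
One optimal route: Ash → Dale → Hollow → Spruce → Pine → Denton → Fern → Ash (or its reverse).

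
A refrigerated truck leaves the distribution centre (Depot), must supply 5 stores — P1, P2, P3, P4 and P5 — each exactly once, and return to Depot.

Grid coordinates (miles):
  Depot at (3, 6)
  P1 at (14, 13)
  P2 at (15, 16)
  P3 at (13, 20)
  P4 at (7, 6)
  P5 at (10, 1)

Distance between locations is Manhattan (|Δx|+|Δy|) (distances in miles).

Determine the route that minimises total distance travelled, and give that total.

Depot → P1 → P2 → P3 → P4 → P5 → Depot: 18+4+6+20+8+12 = 68
Depot → P1 → P2 → P3 → P5 → P4 → Depot: 18+4+6+22+8+4 = 62
Depot → P1 → P2 → P4 → P3 → P5 → Depot: 18+4+18+20+22+12 = 94
Depot → P1 → P2 → P4 → P5 → P3 → Depot: 18+4+18+8+22+24 = 94
Depot → P1 → P2 → P5 → P3 → P4 → Depot: 18+4+20+22+20+4 = 88
Depot → P1 → P2 → P5 → P4 → P3 → Depot: 18+4+20+8+20+24 = 94
Depot → P1 → P3 → P2 → P4 → P5 → Depot: 18+8+6+18+8+12 = 70
Depot → P1 → P3 → P2 → P5 → P4 → Depot: 18+8+6+20+8+4 = 64
Depot → P1 → P3 → P4 → P2 → P5 → Depot: 18+8+20+18+20+12 = 96
Depot → P1 → P3 → P4 → P5 → P2 → Depot: 18+8+20+8+20+22 = 96
Depot → P1 → P3 → P5 → P2 → P4 → Depot: 18+8+22+20+18+4 = 90
Depot → P1 → P3 → P5 → P4 → P2 → Depot: 18+8+22+8+18+22 = 96
Depot → P1 → P4 → P2 → P3 → P5 → Depot: 18+14+18+6+22+12 = 90
Depot → P1 → P4 → P2 → P5 → P3 → Depot: 18+14+18+20+22+24 = 116
… (46 more)
The minimum is 62.
One optimal route: Depot → P1 → P2 → P3 → P5 → P4 → Depot (or its reverse).

Shortest round trip = 62 miles.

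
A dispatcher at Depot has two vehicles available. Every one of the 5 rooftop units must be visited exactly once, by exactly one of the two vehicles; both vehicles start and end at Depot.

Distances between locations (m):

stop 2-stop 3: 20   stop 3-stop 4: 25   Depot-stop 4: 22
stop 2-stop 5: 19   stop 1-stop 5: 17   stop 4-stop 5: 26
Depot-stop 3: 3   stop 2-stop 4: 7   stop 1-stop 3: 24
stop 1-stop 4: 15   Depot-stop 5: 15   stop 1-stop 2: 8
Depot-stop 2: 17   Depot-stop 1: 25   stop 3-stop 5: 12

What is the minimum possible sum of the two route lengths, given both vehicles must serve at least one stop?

75 m — the smallest possible combined total.

There are 2^4 − 1 = 15 ways to divide the 5 stops into two non-empty groups. For each, the best each vehicle can do is its own shortest tour through its group:
  {stop 1} + {stop 2, stop 3, stop 4, stop 5}: 50 + 63 = 113
  {stop 2} + {stop 1, stop 3, stop 4, stop 5}: 34 + 69 = 103
  {stop 1, stop 2} + {stop 3, stop 4, stop 5}: 50 + 63 = 113
  {stop 3} + {stop 1, stop 2, stop 4, stop 5}: 6 + 69 = 75
  {stop 1, stop 3} + {stop 2, stop 4, stop 5}: 52 + 63 = 115
  {stop 2, stop 3} + {stop 1, stop 4, stop 5}: 40 + 69 = 109
  … (15 splits in total)
Best: vehicle 1 Depot → stop 3 → Depot = 6; vehicle 2 Depot → stop 4 → stop 2 → stop 1 → stop 5 → Depot = 69; combined 75.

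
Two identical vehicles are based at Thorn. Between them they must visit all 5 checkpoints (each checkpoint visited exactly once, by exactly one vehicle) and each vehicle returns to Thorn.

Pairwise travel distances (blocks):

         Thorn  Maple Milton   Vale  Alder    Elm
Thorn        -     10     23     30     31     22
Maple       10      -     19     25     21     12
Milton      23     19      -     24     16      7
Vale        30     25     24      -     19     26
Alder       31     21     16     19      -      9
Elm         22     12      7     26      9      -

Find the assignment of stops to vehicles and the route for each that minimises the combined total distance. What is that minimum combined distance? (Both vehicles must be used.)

108 blocks — the smallest possible combined total.

Check every non-empty split of the stops between the two vehicles; for each half take its own optimal tour:
  {Maple} + {Milton, Vale, Alder, Elm}: 20 + 88 = 108
  {Milton} + {Maple, Vale, Alder, Elm}: 46 + 80 = 126
  {Maple, Milton} + {Vale, Alder, Elm}: 52 + 80 = 132
  {Vale} + {Maple, Milton, Alder, Elm}: 60 + 70 = 130
  {Maple, Vale} + {Milton, Alder, Elm}: 65 + 70 = 135
  {Milton, Vale} + {Maple, Alder, Elm}: 77 + 62 = 139
  … (15 splits in total)
Best: vehicle 1 Thorn → Maple → Thorn = 20; vehicle 2 Thorn → Milton → Elm → Alder → Vale → Thorn = 88; combined 108.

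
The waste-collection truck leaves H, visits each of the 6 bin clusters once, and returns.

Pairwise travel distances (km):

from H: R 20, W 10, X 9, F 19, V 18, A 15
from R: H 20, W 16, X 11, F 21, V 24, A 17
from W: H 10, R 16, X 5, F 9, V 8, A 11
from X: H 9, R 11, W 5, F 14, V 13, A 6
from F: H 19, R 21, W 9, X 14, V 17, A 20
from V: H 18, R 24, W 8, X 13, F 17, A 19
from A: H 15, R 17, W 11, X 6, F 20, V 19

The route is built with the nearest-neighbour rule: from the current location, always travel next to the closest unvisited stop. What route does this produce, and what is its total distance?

96 km along H → X → W → V → F → A → R → H.

At H the remaining stops are X 9, W 10, A 15, V 18, F 19, R 20; go to X.
At X the remaining stops are W 5, A 6, R 11, V 13, F 14; go to W.
At W the remaining stops are V 8, F 9, A 11, R 16; go to V.
At V the remaining stops are F 17, A 19, R 24; go to F.
At F the remaining stops are A 20, R 21; go to A.
At A the remaining stops are R 17; go to R.
Return R→H: 20.
Total = 9 + 5 + 8 + 17 + 20 + 17 + 20 = 96.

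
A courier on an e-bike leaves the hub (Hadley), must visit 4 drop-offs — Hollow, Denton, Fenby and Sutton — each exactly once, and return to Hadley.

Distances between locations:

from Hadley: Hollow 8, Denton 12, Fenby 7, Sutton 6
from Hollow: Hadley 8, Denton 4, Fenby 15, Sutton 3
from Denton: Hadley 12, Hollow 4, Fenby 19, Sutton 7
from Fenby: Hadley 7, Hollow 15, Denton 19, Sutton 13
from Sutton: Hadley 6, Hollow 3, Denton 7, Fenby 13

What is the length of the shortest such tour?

Shortest round trip = 39.

With 4 stops there are 4!/2 = 12 distinct round trips (a route and its reverse cost the same).
Hadley→Hollow→Denton→Fenby→Sutton→Hadley: 8+4+19+13+6 = 50
Hadley→Hollow→Denton→Sutton→Fenby→Hadley: 8+4+7+13+7 = 39
Hadley→Hollow→Fenby→Denton→Sutton→Hadley: 8+15+19+7+6 = 55
Hadley→Hollow→Fenby→Sutton→Denton→Hadley: 8+15+13+7+12 = 55
Hadley→Hollow→Sutton→Denton→Fenby→Hadley: 8+3+7+19+7 = 44
Hadley→Hollow→Sutton→Fenby→Denton→Hadley: 8+3+13+19+12 = 55
Hadley→Denton→Hollow→Fenby→Sutton→Hadley: 12+4+15+13+6 = 50
Hadley→Denton→Hollow→Sutton→Fenby→Hadley: 12+4+3+13+7 = 39
Hadley→Denton→Fenby→Hollow→Sutton→Hadley: 12+19+15+3+6 = 55
Hadley→Denton→Sutton→Hollow→Fenby→Hadley: 12+7+3+15+7 = 44
Hadley→Fenby→Hollow→Denton→Sutton→Hadley: 7+15+4+7+6 = 39
Hadley→Fenby→Denton→Hollow→Sutton→Hadley: 7+19+4+3+6 = 39
The minimum is 39.
One optimal route: Hadley → Hollow → Denton → Sutton → Fenby → Hadley (or its reverse).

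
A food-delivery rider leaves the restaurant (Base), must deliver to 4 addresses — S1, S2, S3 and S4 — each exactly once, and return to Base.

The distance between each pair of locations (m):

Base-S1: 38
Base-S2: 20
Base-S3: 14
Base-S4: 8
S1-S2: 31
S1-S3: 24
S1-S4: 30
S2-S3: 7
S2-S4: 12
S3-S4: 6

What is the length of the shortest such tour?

Base → S1 → S2 → S3 → S4 → Base: 38+31+7+6+8 = 90
Base → S1 → S2 → S4 → S3 → Base: 38+31+12+6+14 = 101
Base → S1 → S3 → S2 → S4 → Base: 38+24+7+12+8 = 89
Base → S1 → S3 → S4 → S2 → Base: 38+24+6+12+20 = 100
Base → S1 → S4 → S2 → S3 → Base: 38+30+12+7+14 = 101
Base → S1 → S4 → S3 → S2 → Base: 38+30+6+7+20 = 101
Base → S2 → S1 → S3 → S4 → Base: 20+31+24+6+8 = 89
Base → S2 → S1 → S4 → S3 → Base: 20+31+30+6+14 = 101
Base → S2 → S3 → S1 → S4 → Base: 20+7+24+30+8 = 89
Base → S2 → S4 → S1 → S3 → Base: 20+12+30+24+14 = 100
Base → S3 → S1 → S2 → S4 → Base: 14+24+31+12+8 = 89
Base → S3 → S2 → S1 → S4 → Base: 14+7+31+30+8 = 90
The minimum is 89.
One optimal route: Base → S1 → S3 → S2 → S4 → Base (or its reverse).

Shortest round trip = 89 m.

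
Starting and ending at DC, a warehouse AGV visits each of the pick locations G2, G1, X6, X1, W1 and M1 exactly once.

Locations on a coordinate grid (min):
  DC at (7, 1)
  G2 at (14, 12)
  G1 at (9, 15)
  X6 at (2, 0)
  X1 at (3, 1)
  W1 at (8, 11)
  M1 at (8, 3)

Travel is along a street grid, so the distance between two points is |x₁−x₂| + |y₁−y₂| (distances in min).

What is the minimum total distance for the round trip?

Minimum total distance: 54 min.

DC-G2-G1-X6-X1-W1-M1-DC: 18+8+22+2+15+8+3 = 76
DC-G2-G1-X6-X1-M1-W1-DC: 18+8+22+2+7+8+11 = 76
DC-G2-G1-X6-W1-X1-M1-DC: 18+8+22+17+15+7+3 = 90
DC-G2-G1-X6-W1-M1-X1-DC: 18+8+22+17+8+7+4 = 84
DC-G2-G1-X6-M1-X1-W1-DC: 18+8+22+9+7+15+11 = 90
DC-G2-G1-X6-M1-W1-X1-DC: 18+8+22+9+8+15+4 = 84
DC-G2-G1-X1-X6-W1-M1-DC: 18+8+20+2+17+8+3 = 76
DC-G2-G1-X1-X6-M1-W1-DC: 18+8+20+2+9+8+11 = 76
… (352 more)
DC-G2-G1-W1-M1-X6-X1-DC: 18+8+5+8+9+2+4 = 54  ← best
The minimum is 54.
One optimal route: DC → G2 → G1 → W1 → M1 → X6 → X1 → DC (or its reverse).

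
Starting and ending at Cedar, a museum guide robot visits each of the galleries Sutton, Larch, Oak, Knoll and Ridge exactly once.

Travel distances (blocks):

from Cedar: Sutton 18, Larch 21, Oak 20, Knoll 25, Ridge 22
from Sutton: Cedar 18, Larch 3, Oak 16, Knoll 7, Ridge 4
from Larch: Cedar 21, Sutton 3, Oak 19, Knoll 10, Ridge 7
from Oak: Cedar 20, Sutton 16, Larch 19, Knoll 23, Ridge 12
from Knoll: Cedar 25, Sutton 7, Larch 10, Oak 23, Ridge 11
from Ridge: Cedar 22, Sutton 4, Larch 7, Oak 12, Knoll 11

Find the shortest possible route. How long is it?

74 blocks — the shortest possible round trip.

With 5 stops there are 5!/2 = 60 distinct round trips (a route and its reverse cost the same).
Cedar→Sutton→Larch→Oak→Knoll→Ridge→Cedar: 18+3+19+23+11+22 = 96
Cedar→Sutton→Larch→Oak→Ridge→Knoll→Cedar: 18+3+19+12+11+25 = 88
Cedar→Sutton→Larch→Knoll→Oak→Ridge→Cedar: 18+3+10+23+12+22 = 88
Cedar→Sutton→Larch→Knoll→Ridge→Oak→Cedar: 18+3+10+11+12+20 = 74
Cedar→Sutton→Larch→Ridge→Oak→Knoll→Cedar: 18+3+7+12+23+25 = 88
Cedar→Sutton→Larch→Ridge→Knoll→Oak→Cedar: 18+3+7+11+23+20 = 82
Cedar→Sutton→Oak→Larch→Knoll→Ridge→Cedar: 18+16+19+10+11+22 = 96
Cedar→Sutton→Oak→Larch→Ridge→Knoll→Cedar: 18+16+19+7+11+25 = 96
Cedar→Sutton→Oak→Knoll→Larch→Ridge→Cedar: 18+16+23+10+7+22 = 96
Cedar→Sutton→Oak→Knoll→Ridge→Larch→Cedar: 18+16+23+11+7+21 = 96
Cedar→Sutton→Oak→Ridge→Larch→Knoll→Cedar: 18+16+12+7+10+25 = 88
Cedar→Sutton→Oak→Ridge→Knoll→Larch→Cedar: 18+16+12+11+10+21 = 88
Cedar→Sutton→Knoll→Larch→Oak→Ridge→Cedar: 18+7+10+19+12+22 = 88
Cedar→Sutton→Knoll→Larch→Ridge→Oak→Cedar: 18+7+10+7+12+20 = 74
… (46 more)
The minimum is 74.
One optimal route: Cedar → Sutton → Larch → Knoll → Ridge → Oak → Cedar (or its reverse).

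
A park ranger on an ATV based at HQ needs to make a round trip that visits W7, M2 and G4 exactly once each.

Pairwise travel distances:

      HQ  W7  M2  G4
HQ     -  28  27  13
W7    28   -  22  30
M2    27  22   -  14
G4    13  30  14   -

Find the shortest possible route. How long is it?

77 — the shortest possible round trip.

With 3 stops there are 3!/2 = 3 distinct round trips (a route and its reverse cost the same).
HQ → W7 → M2 → G4 → HQ: 28+22+14+13 = 77
HQ → W7 → G4 → M2 → HQ: 28+30+14+27 = 99
HQ → M2 → W7 → G4 → HQ: 27+22+30+13 = 92
The minimum is 77.
One optimal route: HQ → W7 → M2 → G4 → HQ (or its reverse).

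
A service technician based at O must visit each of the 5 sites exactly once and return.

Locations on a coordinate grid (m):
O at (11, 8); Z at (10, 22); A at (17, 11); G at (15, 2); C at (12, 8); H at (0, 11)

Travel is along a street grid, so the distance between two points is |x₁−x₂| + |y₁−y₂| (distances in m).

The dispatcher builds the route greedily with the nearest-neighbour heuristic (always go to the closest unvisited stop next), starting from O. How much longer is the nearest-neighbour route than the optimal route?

O: C=1, A=9, G=10, H=14, Z=15 ⇒ C
C: A=8, G=9, H=15, Z=16 ⇒ A
A: G=11, H=17, Z=18 ⇒ G
G: H=24, Z=25 ⇒ H
H: Z=21 ⇒ Z
NN route O → C → A → G → H → Z → O costs 80.
Optimal: O → Z → H → A → G → C → O costs 74 (by enumerating all 60 distinct tours).
Excess = 80 − 74 = 6.

6 m longer than the optimal tour.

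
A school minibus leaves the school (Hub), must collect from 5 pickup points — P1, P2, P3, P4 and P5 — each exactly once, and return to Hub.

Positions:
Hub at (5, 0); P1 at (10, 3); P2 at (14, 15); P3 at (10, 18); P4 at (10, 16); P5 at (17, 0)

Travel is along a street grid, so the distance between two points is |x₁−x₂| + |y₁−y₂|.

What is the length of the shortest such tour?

Hub-P1-P2-P3-P4-P5-Hub: 8+16+7+2+23+12 = 68
Hub-P1-P2-P3-P5-P4-Hub: 8+16+7+25+23+21 = 100
Hub-P1-P2-P4-P3-P5-Hub: 8+16+5+2+25+12 = 68
Hub-P1-P2-P4-P5-P3-Hub: 8+16+5+23+25+23 = 100
Hub-P1-P2-P5-P3-P4-Hub: 8+16+18+25+2+21 = 90
Hub-P1-P2-P5-P4-P3-Hub: 8+16+18+23+2+23 = 90
Hub-P1-P3-P2-P4-P5-Hub: 8+15+7+5+23+12 = 70
Hub-P1-P3-P2-P5-P4-Hub: 8+15+7+18+23+21 = 92
Hub-P1-P3-P4-P2-P5-Hub: 8+15+2+5+18+12 = 60
Hub-P1-P3-P4-P5-P2-Hub: 8+15+2+23+18+24 = 90
Hub-P1-P3-P5-P2-P4-Hub: 8+15+25+18+5+21 = 92
Hub-P1-P3-P5-P4-P2-Hub: 8+15+25+23+5+24 = 100
Hub-P1-P4-P2-P3-P5-Hub: 8+13+5+7+25+12 = 70
Hub-P1-P4-P2-P5-P3-Hub: 8+13+5+18+25+23 = 92
… (46 more)
The minimum is 60.
One optimal route: Hub → P1 → P3 → P4 → P2 → P5 → Hub (or its reverse).

Shortest round trip = 60.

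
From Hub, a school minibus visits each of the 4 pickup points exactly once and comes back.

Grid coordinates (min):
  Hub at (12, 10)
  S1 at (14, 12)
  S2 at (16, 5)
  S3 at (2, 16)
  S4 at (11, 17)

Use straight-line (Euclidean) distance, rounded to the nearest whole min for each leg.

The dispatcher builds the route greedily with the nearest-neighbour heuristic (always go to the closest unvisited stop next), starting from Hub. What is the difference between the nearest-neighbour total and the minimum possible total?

From Hub: S1=3, S2=6, S4=7, S3=12 → choose S1 (3).
From S1: S4=6, S2=7, S3=13 → choose S4 (6).
From S4: S3=9, S2=13 → choose S3 (9).
From S3: S2=18 → choose S2 (18).
NN route Hub → S1 → S4 → S3 → S2 → Hub costs 42.
Optimal: Hub → S2 → S1 → S4 → S3 → Hub costs 40 (by enumerating all 12 distinct tours).
Excess = 42 − 40 = 2.

Excess over optimum: 2 min.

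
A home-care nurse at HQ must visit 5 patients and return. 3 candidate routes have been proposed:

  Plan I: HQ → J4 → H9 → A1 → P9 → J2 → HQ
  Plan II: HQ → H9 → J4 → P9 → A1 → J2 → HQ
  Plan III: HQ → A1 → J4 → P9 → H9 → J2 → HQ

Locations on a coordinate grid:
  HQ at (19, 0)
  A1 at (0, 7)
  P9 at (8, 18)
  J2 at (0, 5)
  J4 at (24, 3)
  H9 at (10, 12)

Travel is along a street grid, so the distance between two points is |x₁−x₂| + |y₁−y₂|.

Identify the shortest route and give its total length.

Shortest is Plan I, total 110.

Plan I: 8 + 23 + 15 + 19 + 21 + 24 = 110
Plan II: 21 + 23 + 31 + 19 + 2 + 24 = 120
Plan III: 26 + 28 + 31 + 8 + 17 + 24 = 134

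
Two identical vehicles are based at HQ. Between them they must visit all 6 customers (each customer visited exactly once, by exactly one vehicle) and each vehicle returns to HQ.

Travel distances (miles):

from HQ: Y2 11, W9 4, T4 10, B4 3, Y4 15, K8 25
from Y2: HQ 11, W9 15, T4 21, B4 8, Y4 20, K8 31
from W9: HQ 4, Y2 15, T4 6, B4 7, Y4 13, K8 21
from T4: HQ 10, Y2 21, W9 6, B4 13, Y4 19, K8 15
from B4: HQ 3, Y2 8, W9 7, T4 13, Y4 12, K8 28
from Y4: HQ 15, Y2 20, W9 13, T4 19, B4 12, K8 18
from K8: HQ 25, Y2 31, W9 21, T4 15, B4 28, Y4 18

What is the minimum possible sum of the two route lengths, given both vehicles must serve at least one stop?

Try each way of splitting the stops between the two vehicles (each non-empty) and, for each split, find the best tour for each vehicle:
  {Y2} + {W9, T4, B4, Y4, K8}: 22 + 58 = 80
  {W9} + {Y2, T4, B4, Y4, K8}: 8 + 74 = 82
  {Y2, W9} + {T4, B4, Y4, K8}: 30 + 58 = 88
  {T4} + {Y2, W9, B4, Y4, K8}: 20 + 74 = 94
  {Y2, T4} + {W9, B4, Y4, K8}: 42 + 58 = 100
  {W9, T4} + {Y2, B4, Y4, K8}: 20 + 74 = 94
  … (31 splits in total)
Best: vehicle 1 HQ → Y2 → HQ = 22; vehicle 2 HQ → W9 → T4 → K8 → Y4 → B4 → HQ = 58; combined 80.

Minimum combined distance: 80 miles.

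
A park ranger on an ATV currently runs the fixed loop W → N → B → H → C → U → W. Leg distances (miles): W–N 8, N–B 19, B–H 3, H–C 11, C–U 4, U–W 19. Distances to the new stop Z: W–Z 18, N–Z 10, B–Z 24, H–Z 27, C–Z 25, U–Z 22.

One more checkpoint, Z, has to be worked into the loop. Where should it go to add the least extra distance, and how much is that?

Insertion cost between consecutive stops i–j is d(i,Z) + d(Z,j) − d(i,j):
  between W and N: 18 + 10 − 8 = 20
  between N and B: 10 + 24 − 19 = 15
  between B and H: 24 + 27 − 3 = 48
  between H and C: 27 + 25 − 11 = 41
  between C and U: 25 + 22 − 4 = 43
  between U and W: 22 + 18 − 19 = 21
Cheapest insertion is between N and B, adding 15.
New total = 64 + 15 = 79.

Adding 15 miles by placing Z on the N–B leg.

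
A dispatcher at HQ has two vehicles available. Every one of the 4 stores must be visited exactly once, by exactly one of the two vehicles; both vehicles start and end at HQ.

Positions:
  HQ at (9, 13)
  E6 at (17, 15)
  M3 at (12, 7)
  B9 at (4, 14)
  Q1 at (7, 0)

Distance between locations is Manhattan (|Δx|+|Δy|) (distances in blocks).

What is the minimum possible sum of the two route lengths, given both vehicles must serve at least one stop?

Try each way of splitting the stops between the two vehicles (each non-empty) and, for each split, find the best tour for each vehicle:
  {E6} + {M3, B9, Q1}: 20 + 44 = 64
  {M3} + {E6, B9, Q1}: 18 + 56 = 74
  {E6, M3} + {B9, Q1}: 32 + 38 = 70
  {B9} + {E6, M3, Q1}: 12 + 50 = 62
  {E6, B9} + {M3, Q1}: 30 + 36 = 66
  {M3, B9} + {E6, Q1}: 30 + 50 = 80
  … (7 splits in total)
Best: vehicle 1 HQ → B9 → HQ = 12; vehicle 2 HQ → E6 → M3 → Q1 → HQ = 50; combined 62.

62 blocks — the smallest possible combined total.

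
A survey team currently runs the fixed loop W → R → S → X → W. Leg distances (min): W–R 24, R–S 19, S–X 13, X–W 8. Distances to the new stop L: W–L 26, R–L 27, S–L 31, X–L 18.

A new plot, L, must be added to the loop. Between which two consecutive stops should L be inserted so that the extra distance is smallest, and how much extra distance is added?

Insertion cost between consecutive stops i–j is d(i,L) + d(L,j) − d(i,j):
  between W and R: 26 + 27 − 24 = 29
  between R and S: 27 + 31 − 19 = 39
  between S and X: 31 + 18 − 13 = 36
  between X and W: 18 + 26 − 8 = 36
Cheapest insertion is between W and R, adding 29.
New total = 64 + 29 = 93.

Adding 29 min by placing L on the W–R leg.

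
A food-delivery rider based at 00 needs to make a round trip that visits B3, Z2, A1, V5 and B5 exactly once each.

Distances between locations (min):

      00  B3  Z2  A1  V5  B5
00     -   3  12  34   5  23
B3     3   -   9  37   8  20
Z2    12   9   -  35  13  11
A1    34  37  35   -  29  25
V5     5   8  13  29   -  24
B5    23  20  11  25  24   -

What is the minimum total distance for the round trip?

Shortest round trip = 82 min.

There are 60 distinct closed tours to check (reversals are equivalent).
00→B3→Z2→A1→V5→B5→00: 3+9+35+29+24+23 = 123
00→B3→Z2→A1→B5→V5→00: 3+9+35+25+24+5 = 101
00→B3→Z2→V5→A1→B5→00: 3+9+13+29+25+23 = 102
00→B3→Z2→V5→B5→A1→00: 3+9+13+24+25+34 = 108
00→B3→Z2→B5→A1→V5→00: 3+9+11+25+29+5 = 82
00→B3→Z2→B5→V5→A1→00: 3+9+11+24+29+34 = 110
00→B3→A1→Z2→V5→B5→00: 3+37+35+13+24+23 = 135
00→B3→A1→Z2→B5→V5→00: 3+37+35+11+24+5 = 115
00→B3→A1→V5→Z2→B5→00: 3+37+29+13+11+23 = 116
00→B3→A1→V5→B5→Z2→00: 3+37+29+24+11+12 = 116
00→B3→A1→B5→Z2→V5→00: 3+37+25+11+13+5 = 94
00→B3→A1→B5→V5→Z2→00: 3+37+25+24+13+12 = 114
00→B3→V5→Z2→A1→B5→00: 3+8+13+35+25+23 = 107
00→B3→V5→Z2→B5→A1→00: 3+8+13+11+25+34 = 94
… (46 more)
The minimum is 82.
One optimal route: 00 → B3 → Z2 → B5 → A1 → V5 → 00 (or its reverse).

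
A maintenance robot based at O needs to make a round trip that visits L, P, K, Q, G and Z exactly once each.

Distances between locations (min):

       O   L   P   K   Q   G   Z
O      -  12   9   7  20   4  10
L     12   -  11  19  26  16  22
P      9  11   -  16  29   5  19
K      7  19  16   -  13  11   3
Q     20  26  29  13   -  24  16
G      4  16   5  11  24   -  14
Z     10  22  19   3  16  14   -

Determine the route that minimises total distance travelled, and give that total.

There are 360 distinct closed tours to check (reversals are equivalent).
O - L - P - K - Q - G - Z - O: 12+11+16+13+24+14+10 = 100
O - L - P - K - Q - Z - G - O: 12+11+16+13+16+14+4 = 86
O - L - P - K - G - Q - Z - O: 12+11+16+11+24+16+10 = 100
O - L - P - K - G - Z - Q - O: 12+11+16+11+14+16+20 = 100
O - L - P - K - Z - Q - G - O: 12+11+16+3+16+24+4 = 86
O - L - P - K - Z - G - Q - O: 12+11+16+3+14+24+20 = 100
O - L - P - Q - K - G - Z - O: 12+11+29+13+11+14+10 = 100
O - L - P - Q - K - Z - G - O: 12+11+29+13+3+14+4 = 86
… (352 more)
O - K - Z - Q - L - P - G - O: 7+3+16+26+11+5+4 = 72  ← best
The minimum is 72.
One optimal route: O → K → Z → Q → L → P → G → O (or its reverse).

Minimum total distance: 72 min.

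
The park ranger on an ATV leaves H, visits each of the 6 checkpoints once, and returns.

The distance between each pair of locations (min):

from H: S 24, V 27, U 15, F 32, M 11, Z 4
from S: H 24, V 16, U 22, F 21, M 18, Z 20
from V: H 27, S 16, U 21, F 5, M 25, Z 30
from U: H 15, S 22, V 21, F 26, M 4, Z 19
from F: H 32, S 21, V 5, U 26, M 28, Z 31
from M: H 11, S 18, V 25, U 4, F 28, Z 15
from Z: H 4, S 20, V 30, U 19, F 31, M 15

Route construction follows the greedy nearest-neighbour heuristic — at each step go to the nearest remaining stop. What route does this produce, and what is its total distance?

H → [Z:4 / M:11 / U:15 / S:24 / V:27 / F:32] → Z (4)
Z → [M:15 / U:19 / S:20 / V:30 / F:31] → M (15)
M → [U:4 / S:18 / V:25 / F:28] → U (4)
U → [V:21 / S:22 / F:26] → V (21)
V → [F:5 / S:16] → F (5)
F → [S:21] → S (21)
Return S→H: 24.
Total = 4 + 15 + 4 + 21 + 5 + 21 + 24 = 94.

94 min along H → Z → M → U → V → F → S → H.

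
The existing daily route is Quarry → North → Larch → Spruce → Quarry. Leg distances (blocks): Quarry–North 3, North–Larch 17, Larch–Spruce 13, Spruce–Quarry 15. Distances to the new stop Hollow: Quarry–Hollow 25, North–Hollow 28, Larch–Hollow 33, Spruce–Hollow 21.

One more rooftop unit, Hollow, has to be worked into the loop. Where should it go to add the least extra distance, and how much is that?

Insertion cost between consecutive stops i–j is d(i,Hollow) + d(Hollow,j) − d(i,j):
  between Quarry and North: 25 + 28 − 3 = 50
  between North and Larch: 28 + 33 − 17 = 44
  between Larch and Spruce: 33 + 21 − 13 = 41
  between Spruce and Quarry: 21 + 25 − 15 = 31
Cheapest insertion is between Spruce and Quarry, adding 31.
New total = 48 + 31 = 79.

Adding 31 blocks by placing Hollow on the Spruce–Quarry leg.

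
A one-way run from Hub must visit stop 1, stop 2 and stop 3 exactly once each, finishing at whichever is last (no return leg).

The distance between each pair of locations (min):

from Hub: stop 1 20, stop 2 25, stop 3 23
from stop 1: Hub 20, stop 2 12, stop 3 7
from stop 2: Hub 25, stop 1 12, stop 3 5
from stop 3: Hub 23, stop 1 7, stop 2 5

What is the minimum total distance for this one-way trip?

Minimum one-way distance = 32 min.

There are 3! = 6 possible orderings.
Hub - stop 1 - stop 2 - stop 3: 20+12+5 = 37
Hub - stop 1 - stop 3 - stop 2: 20+7+5 = 32
Hub - stop 2 - stop 1 - stop 3: 25+12+7 = 44
Hub - stop 2 - stop 3 - stop 1: 25+5+7 = 37
Hub - stop 3 - stop 1 - stop 2: 23+7+12 = 42
Hub - stop 3 - stop 2 - stop 1: 23+5+12 = 40
The minimum is 32.
One shortest path: Hub → stop 1 → stop 3 → stop 2.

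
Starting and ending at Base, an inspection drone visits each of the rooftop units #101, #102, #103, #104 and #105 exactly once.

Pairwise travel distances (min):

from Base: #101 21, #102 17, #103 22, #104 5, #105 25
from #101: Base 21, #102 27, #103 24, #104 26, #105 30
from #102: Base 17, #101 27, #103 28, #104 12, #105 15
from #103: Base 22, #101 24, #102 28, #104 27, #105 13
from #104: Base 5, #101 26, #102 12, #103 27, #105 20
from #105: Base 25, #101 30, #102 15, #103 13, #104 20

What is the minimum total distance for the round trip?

There are 60 distinct closed tours to check (reversals are equivalent).
Base - #101 - #102 - #103 - #104 - #105 - Base: 21+27+28+27+20+25 = 148
Base - #101 - #102 - #103 - #105 - #104 - Base: 21+27+28+13+20+5 = 114
Base - #101 - #102 - #104 - #103 - #105 - Base: 21+27+12+27+13+25 = 125
Base - #101 - #102 - #104 - #105 - #103 - Base: 21+27+12+20+13+22 = 115
Base - #101 - #102 - #105 - #103 - #104 - Base: 21+27+15+13+27+5 = 108
Base - #101 - #102 - #105 - #104 - #103 - Base: 21+27+15+20+27+22 = 132
Base - #101 - #103 - #102 - #104 - #105 - Base: 21+24+28+12+20+25 = 130
Base - #101 - #103 - #102 - #105 - #104 - Base: 21+24+28+15+20+5 = 113
Base - #101 - #103 - #104 - #102 - #105 - Base: 21+24+27+12+15+25 = 124
Base - #101 - #103 - #104 - #105 - #102 - Base: 21+24+27+20+15+17 = 124
Base - #101 - #103 - #105 - #102 - #104 - Base: 21+24+13+15+12+5 = 90
Base - #101 - #103 - #105 - #104 - #102 - Base: 21+24+13+20+12+17 = 107
Base - #101 - #104 - #102 - #103 - #105 - Base: 21+26+12+28+13+25 = 125
Base - #101 - #104 - #102 - #105 - #103 - Base: 21+26+12+15+13+22 = 109
… (46 more)
The minimum is 90.
One optimal route: Base → #101 → #103 → #105 → #102 → #104 → Base (or its reverse).

Minimum total distance: 90 min.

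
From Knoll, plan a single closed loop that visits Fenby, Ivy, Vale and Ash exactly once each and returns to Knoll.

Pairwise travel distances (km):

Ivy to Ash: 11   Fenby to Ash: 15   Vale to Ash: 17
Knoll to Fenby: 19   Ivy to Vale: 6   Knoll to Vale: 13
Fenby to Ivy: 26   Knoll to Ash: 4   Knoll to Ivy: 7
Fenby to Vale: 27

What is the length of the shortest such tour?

Minimum total distance: 59 km.

There are 12 distinct closed tours to check (reversals are equivalent).
Knoll - Fenby - Ivy - Vale - Ash - Knoll: 19+26+6+17+4 = 72
Knoll - Fenby - Ivy - Ash - Vale - Knoll: 19+26+11+17+13 = 86
Knoll - Fenby - Vale - Ivy - Ash - Knoll: 19+27+6+11+4 = 67
Knoll - Fenby - Vale - Ash - Ivy - Knoll: 19+27+17+11+7 = 81
Knoll - Fenby - Ash - Ivy - Vale - Knoll: 19+15+11+6+13 = 64
Knoll - Fenby - Ash - Vale - Ivy - Knoll: 19+15+17+6+7 = 64
Knoll - Ivy - Fenby - Vale - Ash - Knoll: 7+26+27+17+4 = 81
Knoll - Ivy - Fenby - Ash - Vale - Knoll: 7+26+15+17+13 = 78
Knoll - Ivy - Vale - Fenby - Ash - Knoll: 7+6+27+15+4 = 59
Knoll - Ivy - Ash - Fenby - Vale - Knoll: 7+11+15+27+13 = 73
Knoll - Vale - Fenby - Ivy - Ash - Knoll: 13+27+26+11+4 = 81
Knoll - Vale - Ivy - Fenby - Ash - Knoll: 13+6+26+15+4 = 64
The minimum is 59.
One optimal route: Knoll → Ivy → Vale → Fenby → Ash → Knoll (or its reverse).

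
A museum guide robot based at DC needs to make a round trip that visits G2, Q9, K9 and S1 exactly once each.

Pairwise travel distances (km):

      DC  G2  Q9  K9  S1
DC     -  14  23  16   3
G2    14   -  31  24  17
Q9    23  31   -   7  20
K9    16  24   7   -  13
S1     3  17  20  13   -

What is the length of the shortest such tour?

There are 12 distinct closed tours to check (reversals are equivalent).
DC → G2 → Q9 → K9 → S1 → DC: 14+31+7+13+3 = 68
DC → G2 → Q9 → S1 → K9 → DC: 14+31+20+13+16 = 94
DC → G2 → K9 → Q9 → S1 → DC: 14+24+7+20+3 = 68
DC → G2 → K9 → S1 → Q9 → DC: 14+24+13+20+23 = 94
DC → G2 → S1 → Q9 → K9 → DC: 14+17+20+7+16 = 74
DC → G2 → S1 → K9 → Q9 → DC: 14+17+13+7+23 = 74
DC → Q9 → G2 → K9 → S1 → DC: 23+31+24+13+3 = 94
DC → Q9 → G2 → S1 → K9 → DC: 23+31+17+13+16 = 100
DC → Q9 → K9 → G2 → S1 → DC: 23+7+24+17+3 = 74
DC → Q9 → S1 → G2 → K9 → DC: 23+20+17+24+16 = 100
DC → K9 → G2 → Q9 → S1 → DC: 16+24+31+20+3 = 94
DC → K9 → Q9 → G2 → S1 → DC: 16+7+31+17+3 = 74
The minimum is 68.
One optimal route: DC → G2 → Q9 → K9 → S1 → DC (or its reverse).

68 km — the shortest possible round trip.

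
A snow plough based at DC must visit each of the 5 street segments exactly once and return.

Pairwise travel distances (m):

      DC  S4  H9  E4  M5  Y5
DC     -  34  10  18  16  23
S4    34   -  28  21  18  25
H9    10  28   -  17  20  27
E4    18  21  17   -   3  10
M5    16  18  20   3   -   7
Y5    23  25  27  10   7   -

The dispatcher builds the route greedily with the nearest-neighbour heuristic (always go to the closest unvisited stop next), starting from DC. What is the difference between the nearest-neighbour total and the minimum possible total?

DC: H9=10, M5=16, E4=18, Y5=23, S4=34 ⇒ H9
H9: E4=17, M5=20, Y5=27, S4=28 ⇒ E4
E4: M5=3, Y5=10, S4=21 ⇒ M5
M5: Y5=7, S4=18 ⇒ Y5
Y5: S4=25 ⇒ S4
NN route DC → H9 → E4 → M5 → Y5 → S4 → DC costs 96.
Optimal: DC → H9 → S4 → M5 → Y5 → E4 → DC costs 91 (by enumerating all 60 distinct tours).
Excess = 96 − 91 = 5.

The nearest-neighbour route is 5 m longer than optimal.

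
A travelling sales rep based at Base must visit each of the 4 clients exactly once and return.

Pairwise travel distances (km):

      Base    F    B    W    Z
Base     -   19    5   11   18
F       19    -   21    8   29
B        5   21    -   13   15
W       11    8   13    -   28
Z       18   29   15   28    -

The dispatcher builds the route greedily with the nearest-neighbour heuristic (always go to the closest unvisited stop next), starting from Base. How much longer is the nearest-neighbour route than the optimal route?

From Base: B=5, W=11, Z=18, F=19 → choose B (5).
From B: W=13, Z=15, F=21 → choose W (13).
From W: F=8, Z=28 → choose F (8).
From F: Z=29 → choose Z (29).
NN route Base → B → W → F → Z → Base costs 73.
Optimal: Base → B → Z → F → W → Base costs 68 (by enumerating all 12 distinct tours).
Excess = 73 − 68 = 5.

5 km longer than the optimal tour.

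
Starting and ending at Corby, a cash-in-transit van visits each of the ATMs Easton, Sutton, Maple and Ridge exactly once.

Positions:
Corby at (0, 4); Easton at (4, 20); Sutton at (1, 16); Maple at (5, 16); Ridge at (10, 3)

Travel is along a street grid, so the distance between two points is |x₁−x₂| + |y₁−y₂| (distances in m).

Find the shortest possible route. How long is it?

Minimum total distance: 54 m.

There are 12 distinct closed tours to check (reversals are equivalent).
Corby-Easton-Sutton-Maple-Ridge-Corby: 20+7+4+18+11 = 60
Corby-Easton-Sutton-Ridge-Maple-Corby: 20+7+22+18+17 = 84
Corby-Easton-Maple-Sutton-Ridge-Corby: 20+5+4+22+11 = 62
Corby-Easton-Maple-Ridge-Sutton-Corby: 20+5+18+22+13 = 78
Corby-Easton-Ridge-Sutton-Maple-Corby: 20+23+22+4+17 = 86
Corby-Easton-Ridge-Maple-Sutton-Corby: 20+23+18+4+13 = 78
Corby-Sutton-Easton-Maple-Ridge-Corby: 13+7+5+18+11 = 54
Corby-Sutton-Easton-Ridge-Maple-Corby: 13+7+23+18+17 = 78
Corby-Sutton-Maple-Easton-Ridge-Corby: 13+4+5+23+11 = 56
Corby-Sutton-Ridge-Easton-Maple-Corby: 13+22+23+5+17 = 80
Corby-Maple-Easton-Sutton-Ridge-Corby: 17+5+7+22+11 = 62
Corby-Maple-Sutton-Easton-Ridge-Corby: 17+4+7+23+11 = 62
The minimum is 54.
One optimal route: Corby → Sutton → Easton → Maple → Ridge → Corby (or its reverse).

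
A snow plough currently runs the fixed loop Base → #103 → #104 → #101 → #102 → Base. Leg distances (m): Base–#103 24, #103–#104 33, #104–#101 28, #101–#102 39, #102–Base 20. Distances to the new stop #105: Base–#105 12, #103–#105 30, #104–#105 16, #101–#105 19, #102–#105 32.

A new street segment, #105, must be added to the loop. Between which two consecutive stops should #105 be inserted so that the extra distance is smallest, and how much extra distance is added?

Insertion cost between consecutive stops i–j is d(i,#105) + d(#105,j) − d(i,j):
  between Base and #103: 12 + 30 − 24 = 18
  between #103 and #104: 30 + 16 − 33 = 13
  between #104 and #101: 16 + 19 − 28 = 7
  between #101 and #102: 19 + 32 − 39 = 12
  between #102 and Base: 32 + 12 − 20 = 24
Cheapest insertion is between #104 and #101, adding 7.
New total = 144 + 7 = 151.

Minimum extra distance: 7 m, inserting #105 between #104 and #101.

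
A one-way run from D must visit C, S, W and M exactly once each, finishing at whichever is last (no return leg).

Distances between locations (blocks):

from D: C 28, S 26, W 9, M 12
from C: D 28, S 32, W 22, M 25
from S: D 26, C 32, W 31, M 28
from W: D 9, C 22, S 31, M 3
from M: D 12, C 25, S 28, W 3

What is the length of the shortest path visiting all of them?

69 blocks — the minimum one-way total.

There are 4! = 24 possible orderings.
D - C - S - W - M: 28+32+31+3 = 94
D - C - S - M - W: 28+32+28+3 = 91
D - C - W - S - M: 28+22+31+28 = 109
D - C - W - M - S: 28+22+3+28 = 81
D - C - M - S - W: 28+25+28+31 = 112
D - C - M - W - S: 28+25+3+31 = 87
D - S - C - W - M: 26+32+22+3 = 83
D - S - C - M - W: 26+32+25+3 = 86
D - S - W - C - M: 26+31+22+25 = 104
D - S - W - M - C: 26+31+3+25 = 85
D - S - M - C - W: 26+28+25+22 = 101
D - S - M - W - C: 26+28+3+22 = 79
D - W - C - S - M: 9+22+32+28 = 91
D - W - C - M - S: 9+22+25+28 = 84
… (10 more)
D - W - M - C - S: 9+3+25+32 = 69  ← best
The minimum is 69.
One shortest path: D → W → M → C → S.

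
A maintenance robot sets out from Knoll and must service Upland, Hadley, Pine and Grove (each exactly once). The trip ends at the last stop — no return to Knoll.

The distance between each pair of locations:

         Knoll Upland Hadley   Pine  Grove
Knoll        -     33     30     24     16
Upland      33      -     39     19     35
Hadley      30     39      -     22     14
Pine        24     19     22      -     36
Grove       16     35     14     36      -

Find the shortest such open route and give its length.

71 — the minimum one-way total.

There are 4! = 24 possible orderings.
Knoll → Upland → Hadley → Pine → Grove: 33+39+22+36 = 130
Knoll → Upland → Hadley → Grove → Pine: 33+39+14+36 = 122
Knoll → Upland → Pine → Hadley → Grove: 33+19+22+14 = 88
Knoll → Upland → Pine → Grove → Hadley: 33+19+36+14 = 102
Knoll → Upland → Grove → Hadley → Pine: 33+35+14+22 = 104
Knoll → Upland → Grove → Pine → Hadley: 33+35+36+22 = 126
Knoll → Hadley → Upland → Pine → Grove: 30+39+19+36 = 124
Knoll → Hadley → Upland → Grove → Pine: 30+39+35+36 = 140
Knoll → Hadley → Pine → Upland → Grove: 30+22+19+35 = 106
Knoll → Hadley → Pine → Grove → Upland: 30+22+36+35 = 123
Knoll → Hadley → Grove → Upland → Pine: 30+14+35+19 = 98
Knoll → Hadley → Grove → Pine → Upland: 30+14+36+19 = 99
Knoll → Pine → Upland → Hadley → Grove: 24+19+39+14 = 96
Knoll → Pine → Upland → Grove → Hadley: 24+19+35+14 = 92
… (10 more)
Knoll → Grove → Hadley → Pine → Upland: 16+14+22+19 = 71  ← best
The minimum is 71.
One shortest path: Knoll → Grove → Hadley → Pine → Upland.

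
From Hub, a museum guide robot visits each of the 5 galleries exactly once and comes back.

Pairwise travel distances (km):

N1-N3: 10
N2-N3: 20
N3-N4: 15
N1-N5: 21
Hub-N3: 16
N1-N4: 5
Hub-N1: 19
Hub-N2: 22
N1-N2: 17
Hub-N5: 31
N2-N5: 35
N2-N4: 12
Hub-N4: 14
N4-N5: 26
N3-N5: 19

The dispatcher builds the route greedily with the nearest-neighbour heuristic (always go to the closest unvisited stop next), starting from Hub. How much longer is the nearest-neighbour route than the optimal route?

Excess over optimum: 10 km.

From Hub: N4=14, N3=16, N1=19, N2=22, N5=31 → choose N4 (14).
From N4: N1=5, N2=12, N3=15, N5=26 → choose N1 (5).
From N1: N3=10, N2=17, N5=21 → choose N3 (10).
From N3: N5=19, N2=20 → choose N5 (19).
From N5: N2=35 → choose N2 (35).
NN route Hub → N4 → N1 → N3 → N5 → N2 → Hub costs 105.
Optimal: Hub → N2 → N4 → N1 → N5 → N3 → Hub costs 95 (by enumerating all 60 distinct tours).
Excess = 105 − 95 = 10.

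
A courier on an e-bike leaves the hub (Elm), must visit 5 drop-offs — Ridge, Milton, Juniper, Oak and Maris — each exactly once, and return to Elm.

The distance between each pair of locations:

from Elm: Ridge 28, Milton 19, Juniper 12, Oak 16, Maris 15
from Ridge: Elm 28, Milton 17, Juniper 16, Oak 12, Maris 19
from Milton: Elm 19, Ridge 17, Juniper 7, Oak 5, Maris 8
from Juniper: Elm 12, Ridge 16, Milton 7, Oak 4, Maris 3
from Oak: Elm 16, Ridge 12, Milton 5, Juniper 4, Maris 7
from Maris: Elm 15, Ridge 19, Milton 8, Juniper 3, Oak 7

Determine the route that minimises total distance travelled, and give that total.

Elm→Ridge→Milton→Juniper→Oak→Maris→Elm: 28+17+7+4+7+15 = 78
Elm→Ridge→Milton→Juniper→Maris→Oak→Elm: 28+17+7+3+7+16 = 78
Elm→Ridge→Milton→Oak→Juniper→Maris→Elm: 28+17+5+4+3+15 = 72
Elm→Ridge→Milton→Oak→Maris→Juniper→Elm: 28+17+5+7+3+12 = 72
Elm→Ridge→Milton→Maris→Juniper→Oak→Elm: 28+17+8+3+4+16 = 76
Elm→Ridge→Milton→Maris→Oak→Juniper→Elm: 28+17+8+7+4+12 = 76
Elm→Ridge→Juniper→Milton→Oak→Maris→Elm: 28+16+7+5+7+15 = 78
Elm→Ridge→Juniper→Milton→Maris→Oak→Elm: 28+16+7+8+7+16 = 82
Elm→Ridge→Juniper→Oak→Milton→Maris→Elm: 28+16+4+5+8+15 = 76
Elm→Ridge→Juniper→Oak→Maris→Milton→Elm: 28+16+4+7+8+19 = 82
Elm→Ridge→Juniper→Maris→Milton→Oak→Elm: 28+16+3+8+5+16 = 76
Elm→Ridge→Juniper→Maris→Oak→Milton→Elm: 28+16+3+7+5+19 = 78
Elm→Ridge→Oak→Milton→Juniper→Maris→Elm: 28+12+5+7+3+15 = 70
Elm→Ridge→Oak→Milton→Maris→Juniper→Elm: 28+12+5+8+3+12 = 68
… (46 more)
The minimum is 68.
One optimal route: Elm → Ridge → Oak → Milton → Maris → Juniper → Elm (or its reverse).

Shortest round trip = 68.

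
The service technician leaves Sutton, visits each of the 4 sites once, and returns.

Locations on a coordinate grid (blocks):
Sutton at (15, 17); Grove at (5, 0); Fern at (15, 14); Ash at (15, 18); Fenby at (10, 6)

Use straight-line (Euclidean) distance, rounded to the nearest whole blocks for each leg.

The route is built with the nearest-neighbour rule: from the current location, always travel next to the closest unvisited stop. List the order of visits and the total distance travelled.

At Sutton the remaining stops are Ash 1, Fern 3, Fenby 12, Grove 20; go to Ash.
At Ash the remaining stops are Fern 4, Fenby 13, Grove 21; go to Fern.
At Fern the remaining stops are Fenby 9, Grove 17; go to Fenby.
At Fenby the remaining stops are Grove 8; go to Grove.
Return Grove→Sutton: 20.
Total = 1 + 4 + 9 + 8 + 20 = 42.

Nearest-neighbour total = 42 blocks; route Sutton → Ash → Fern → Fenby → Grove → Sutton.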